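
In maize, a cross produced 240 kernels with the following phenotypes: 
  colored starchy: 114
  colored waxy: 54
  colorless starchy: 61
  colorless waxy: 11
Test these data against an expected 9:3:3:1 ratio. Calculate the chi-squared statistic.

11.822

The 9:3:3:1 ratio has 16 parts, so with N = 240 the expected counts are:
  colored starchy: 240 × 9/16 = 135
  colored waxy: 240 × 3/16 = 45
  colorless starchy: 240 × 3/16 = 45
  colorless waxy: 240 × 1/16 = 15
χ² = Σ (O − E)² / E
  colored starchy: (114 − 135)² / 135 = 3.2667
  colored waxy: (54 − 45)² / 45 = 1.8000
  colorless starchy: (61 − 45)² / 45 = 5.6889
  colorless waxy: (11 − 15)² / 15 = 1.0667
χ² = 3.2667 + 1.8000 + 5.6889 + 1.0667 = 11.8223 ≈ 11.822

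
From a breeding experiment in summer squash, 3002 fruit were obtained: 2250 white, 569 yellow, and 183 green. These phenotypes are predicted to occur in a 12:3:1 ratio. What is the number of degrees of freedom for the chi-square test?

2

A goodness-of-fit test with 3 phenotype classes has df = 3 − 1 = 2.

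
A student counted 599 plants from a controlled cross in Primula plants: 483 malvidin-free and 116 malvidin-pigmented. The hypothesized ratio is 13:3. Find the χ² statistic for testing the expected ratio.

Expected counts for N = 599 under a 13:3 ratio (total parts = 16):
  malvidin-free: 599 × 13/16 = 486.6875
  malvidin-pigmented: 599 × 3/16 = 112.3125
χ² = Σ (O − E)² / E
  malvidin-free: (483 − 486.6875)² / 486.6875 = 0.0279
  malvidin-pigmented: (116 − 112.3125)² / 112.3125 = 0.1211
χ² = 0.0279 + 0.1211 = 0.149

0.149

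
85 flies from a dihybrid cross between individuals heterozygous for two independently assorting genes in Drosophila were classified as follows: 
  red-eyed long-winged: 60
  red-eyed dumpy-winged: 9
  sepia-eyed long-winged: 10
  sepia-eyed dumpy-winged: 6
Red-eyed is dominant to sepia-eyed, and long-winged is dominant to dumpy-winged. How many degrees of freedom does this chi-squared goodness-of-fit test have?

3

A dihybrid F₂ with independent assortment and complete dominance at both loci gives a 9:3:3:1 phenotypic ratio.
A goodness-of-fit test with 4 phenotype classes has df = 4 − 1 = 3.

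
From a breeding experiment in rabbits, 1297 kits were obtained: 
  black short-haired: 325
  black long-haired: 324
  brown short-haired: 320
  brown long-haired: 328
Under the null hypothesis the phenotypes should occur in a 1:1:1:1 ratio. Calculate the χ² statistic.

Under the 1:1:1:1 hypothesis (Σ ratio = 4, N = 1297):
  black short-haired: 1297 × 1/4 = 324.25
  black long-haired: 1297 × 1/4 = 324.25
  brown short-haired: 1297 × 1/4 = 324.25
  brown long-haired: 1297 × 1/4 = 324.25
χ² = Σ (O − E)² / E
  black short-haired: (325 − 324.25)² / 324.25 = 0.0017
  black long-haired: (324 − 324.25)² / 324.25 = 0.0002
  brown short-haired: (320 − 324.25)² / 324.25 = 0.0557
  brown long-haired: (328 − 324.25)² / 324.25 = 0.0434
χ² = 0.0017 + 0.0002 + 0.0557 + 0.0434 = 0.101

0.101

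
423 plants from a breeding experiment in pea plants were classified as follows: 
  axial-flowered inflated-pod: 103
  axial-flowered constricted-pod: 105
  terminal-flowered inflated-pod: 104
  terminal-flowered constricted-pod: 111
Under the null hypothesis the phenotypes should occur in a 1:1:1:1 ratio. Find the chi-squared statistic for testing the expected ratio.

Under the 1:1:1:1 hypothesis (Σ ratio = 4, N = 423):
  axial-flowered inflated-pod: 423 × 1/4 = 105.75
  axial-flowered constricted-pod: 423 × 1/4 = 105.75
  terminal-flowered inflated-pod: 423 × 1/4 = 105.75
  terminal-flowered constricted-pod: 423 × 1/4 = 105.75
χ² = Σ (O − E)² / E
  axial-flowered inflated-pod: (103 − 105.75)² / 105.75 = 0.0715
  axial-flowered constricted-pod: (105 − 105.75)² / 105.75 = 0.0053
  terminal-flowered inflated-pod: (104 − 105.75)² / 105.75 = 0.0290
  terminal-flowered constricted-pod: (111 − 105.75)² / 105.75 = 0.2606
χ² = 0.0715 + 0.0053 + 0.0290 + 0.2606 = 0.3664 ≈ 0.366

0.366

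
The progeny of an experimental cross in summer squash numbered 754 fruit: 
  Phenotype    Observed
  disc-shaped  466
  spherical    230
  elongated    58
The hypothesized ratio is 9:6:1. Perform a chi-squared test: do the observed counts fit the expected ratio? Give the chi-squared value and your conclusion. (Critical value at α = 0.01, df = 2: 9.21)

Under the 9:6:1 hypothesis (Σ ratio = 16, N = 754):
  disc-shaped: 754 × 9/16 = 424.125
  spherical: 754 × 6/16 = 282.75
  elongated: 754 × 1/16 = 47.125
χ² = Σ (O − E)² / E
  disc-shaped: (466 − 424.125)² / 424.125 = 4.1344
  spherical: (230 − 282.75)² / 282.75 = 9.8411
  elongated: (58 − 47.125)² / 47.125 = 2.5096
χ² = 4.1344 + 9.8411 + 2.5096 = 16.4851 ≈ 16.485
Degrees of freedom = 3 − 1 = 2; critical value at α = 0.01 is 9.21.
Since 16.485 > 9.21, we reject the null hypothesis — the data do not fit the 9:6:1 ratio.

16.485; not consistent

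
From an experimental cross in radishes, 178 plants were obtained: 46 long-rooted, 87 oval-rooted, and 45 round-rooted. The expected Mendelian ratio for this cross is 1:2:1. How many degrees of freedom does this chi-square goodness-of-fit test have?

A goodness-of-fit test with 3 phenotype classes has df = 3 − 1 = 2.

2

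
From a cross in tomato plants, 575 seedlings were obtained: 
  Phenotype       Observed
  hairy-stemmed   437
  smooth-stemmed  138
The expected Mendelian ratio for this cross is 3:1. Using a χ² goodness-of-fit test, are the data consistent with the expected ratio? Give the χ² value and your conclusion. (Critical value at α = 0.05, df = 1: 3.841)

0.307; consistent

Expected counts for N = 575 under a 3:1 ratio (total parts = 4):
  hairy-stemmed: 575 × 3/4 = 431.25
  smooth-stemmed: 575 × 1/4 = 143.75
χ² = Σ (O − E)² / E
  hairy-stemmed: (437 − 431.25)² / 431.25 = 0.0767
  smooth-stemmed: (138 − 143.75)² / 143.75 = 0.2300
χ² = 0.0767 + 0.2300 = 0.3067 ≈ 0.307
Degrees of freedom = 2 − 1 = 1; critical value at α = 0.05 is 3.841.
Since 0.307 < 3.841, we fail to reject the null hypothesis — the data are consistent with the 3:1 ratio.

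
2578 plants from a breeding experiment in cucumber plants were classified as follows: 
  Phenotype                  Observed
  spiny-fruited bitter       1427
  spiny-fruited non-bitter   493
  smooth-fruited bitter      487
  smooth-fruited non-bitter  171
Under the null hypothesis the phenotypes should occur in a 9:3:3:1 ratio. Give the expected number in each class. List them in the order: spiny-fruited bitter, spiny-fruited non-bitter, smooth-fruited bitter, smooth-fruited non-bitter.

1450.125, 483.375, 483.375, 161.125

Total ratio parts = 16. Expected numbers out of 2578:
  spiny-fruited bitter: 2578 × 9/16 = 1450.125
  spiny-fruited non-bitter: 2578 × 3/16 = 483.375
  smooth-fruited bitter: 2578 × 3/16 = 483.375
  smooth-fruited non-bitter: 2578 × 1/16 = 161.125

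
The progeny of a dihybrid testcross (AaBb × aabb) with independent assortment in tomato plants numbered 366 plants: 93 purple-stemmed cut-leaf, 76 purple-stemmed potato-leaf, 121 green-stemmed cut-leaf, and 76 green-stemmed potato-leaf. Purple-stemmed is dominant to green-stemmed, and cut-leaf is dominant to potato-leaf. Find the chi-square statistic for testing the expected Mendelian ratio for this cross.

14.787

A dihybrid testcross with independent assortment gives a 1:1:1:1 ratio.
Total ratio parts = 4. Expected numbers out of 366:
  purple-stemmed cut-leaf: 366 × 1/4 = 91.5
  purple-stemmed potato-leaf: 366 × 1/4 = 91.5
  green-stemmed cut-leaf: 366 × 1/4 = 91.5
  green-stemmed potato-leaf: 366 × 1/4 = 91.5
χ² = Σ (O − E)² / E
  purple-stemmed cut-leaf: (93 − 91.5)² / 91.5 = 0.0246
  purple-stemmed potato-leaf: (76 − 91.5)² / 91.5 = 2.6257
  green-stemmed cut-leaf: (121 − 91.5)² / 91.5 = 9.5109
  green-stemmed potato-leaf: (76 − 91.5)² / 91.5 = 2.6257
χ² = 0.0246 + 2.6257 + 9.5109 + 2.6257 = 14.7869 ≈ 14.787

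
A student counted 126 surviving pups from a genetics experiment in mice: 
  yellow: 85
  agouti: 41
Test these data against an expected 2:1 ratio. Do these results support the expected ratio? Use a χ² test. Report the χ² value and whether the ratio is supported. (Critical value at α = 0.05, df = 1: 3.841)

0.036; consistent

The 2:1 ratio has 3 parts, so with N = 126 the expected counts are:
  yellow: 126 × 2/3 = 84
  agouti: 126 × 1/3 = 42
χ² = Σ (O − E)² / E
  yellow: (85 − 84)² / 84 = 0.0119
  agouti: (41 − 42)² / 42 = 0.0238
χ² = 0.0119 + 0.0238 = 0.0357 ≈ 0.036
Degrees of freedom = 2 − 1 = 1; critical value at α = 0.05 is 3.841.
Since 0.036 < 3.841, we fail to reject the null hypothesis — the data are consistent with the 2:1 ratio.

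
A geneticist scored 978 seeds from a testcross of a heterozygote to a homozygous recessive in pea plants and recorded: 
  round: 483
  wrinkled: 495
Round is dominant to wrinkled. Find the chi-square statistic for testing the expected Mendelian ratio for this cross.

0.147

A testcross of a heterozygote (Aa × aa) gives a 1:1 phenotypic ratio.
Expected counts for N = 978 under a 1:1 ratio (total parts = 2):
  round: 978 × 1/2 = 489
  wrinkled: 978 × 1/2 = 489
χ² = Σ (O − E)² / E
  round: (483 − 489)² / 489 = 0.0736
  wrinkled: (495 − 489)² / 489 = 0.0736
χ² = 0.0736 + 0.0736 = 0.1472 ≈ 0.147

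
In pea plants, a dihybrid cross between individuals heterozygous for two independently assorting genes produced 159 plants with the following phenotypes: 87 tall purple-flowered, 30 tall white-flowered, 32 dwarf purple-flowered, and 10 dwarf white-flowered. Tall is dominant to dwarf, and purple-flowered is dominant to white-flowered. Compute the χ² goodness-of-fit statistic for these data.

A dihybrid F₂ with independent assortment and complete dominance at both loci gives a 9:3:3:1 phenotypic ratio.
The 9:3:3:1 ratio has 16 parts, so with N = 159 the expected counts are:
  tall purple-flowered: 159 × 9/16 = 89.4375
  tall white-flowered: 159 × 3/16 = 29.8125
  dwarf purple-flowered: 159 × 3/16 = 29.8125
  dwarf white-flowered: 159 × 1/16 = 9.9375
χ² = Σ (O − E)² / E
  tall purple-flowered: (87 − 89.4375)² / 89.4375 = 0.0664
  tall white-flowered: (30 − 29.8125)² / 29.8125 = 0.0012
  dwarf purple-flowered: (32 − 29.8125)² / 29.8125 = 0.1605
  dwarf white-flowered: (10 − 9.9375)² / 9.9375 = 0.0004
χ² = 0.0664 + 0.0012 + 0.1605 + 0.0004 = 0.2285 ≈ 0.229

0.229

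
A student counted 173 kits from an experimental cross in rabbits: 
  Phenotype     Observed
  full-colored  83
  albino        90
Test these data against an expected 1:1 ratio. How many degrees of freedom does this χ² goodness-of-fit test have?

A goodness-of-fit test with 2 phenotype classes has df = 2 − 1 = 1.

1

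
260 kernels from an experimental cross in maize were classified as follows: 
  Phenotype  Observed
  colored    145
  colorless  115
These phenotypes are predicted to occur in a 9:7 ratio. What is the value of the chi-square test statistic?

0.024

Under the 9:7 hypothesis (Σ ratio = 16, N = 260):
  colored: 260 × 9/16 = 146.25
  colorless: 260 × 7/16 = 113.75
χ² = Σ (O − E)² / E
  colored: (145 − 146.25)² / 146.25 = 0.0107
  colorless: (115 − 113.75)² / 113.75 = 0.0137
χ² = 0.0107 + 0.0137 = 0.0244 ≈ 0.024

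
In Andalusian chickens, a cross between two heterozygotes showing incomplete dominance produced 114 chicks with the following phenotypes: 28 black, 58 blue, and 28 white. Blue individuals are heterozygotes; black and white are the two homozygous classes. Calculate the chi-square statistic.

0.035

With incomplete dominance, a heterozygote × heterozygote cross gives a 1:2:1 phenotypic ratio.
Expected counts for N = 114 under a 1:2:1 ratio (total parts = 4):
  black: 114 × 1/4 = 28.5
  blue: 114 × 2/4 = 57
  white: 114 × 1/4 = 28.5
χ² = Σ (O − E)² / E
  black: (28 − 28.5)² / 28.5 = 0.0088
  blue: (58 − 57)² / 57 = 0.0175
  white: (28 − 28.5)² / 28.5 = 0.0088
χ² = 0.0088 + 0.0175 + 0.0088 = 0.0351 ≈ 0.035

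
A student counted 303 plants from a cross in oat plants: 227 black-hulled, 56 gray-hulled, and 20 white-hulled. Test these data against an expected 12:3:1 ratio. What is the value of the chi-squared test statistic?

0.072

Total ratio parts = 16. Expected numbers out of 303:
  black-hulled: 303 × 12/16 = 227.25
  gray-hulled: 303 × 3/16 = 56.8125
  white-hulled: 303 × 1/16 = 18.9375
χ² = Σ (O − E)² / E
  black-hulled: (227 − 227.25)² / 227.25 = 0.0003
  gray-hulled: (56 − 56.8125)² / 56.8125 = 0.0116
  white-hulled: (20 − 18.9375)² / 18.9375 = 0.0596
χ² = 0.0003 + 0.0116 + 0.0596 = 0.0715 ≈ 0.072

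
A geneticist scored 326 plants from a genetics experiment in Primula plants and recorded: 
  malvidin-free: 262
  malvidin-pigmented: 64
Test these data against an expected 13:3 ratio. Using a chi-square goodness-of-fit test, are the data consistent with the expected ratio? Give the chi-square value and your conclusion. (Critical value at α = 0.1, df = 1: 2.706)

The 13:3 ratio has 16 parts, so with N = 326 the expected counts are:
  malvidin-free: 326 × 13/16 = 264.875
  malvidin-pigmented: 326 × 3/16 = 61.125
χ² = Σ (O − E)² / E
  malvidin-free: (262 − 264.875)² / 264.875 = 0.0312
  malvidin-pigmented: (64 − 61.125)² / 61.125 = 0.1352
χ² = 0.0312 + 0.1352 = 0.1664 ≈ 0.166
Degrees of freedom = 2 − 1 = 1; critical value at α = 0.1 is 2.706.
Since 0.166 < 2.706, we fail to reject the null hypothesis — the data are consistent with the 13:3 ratio.

0.166; consistent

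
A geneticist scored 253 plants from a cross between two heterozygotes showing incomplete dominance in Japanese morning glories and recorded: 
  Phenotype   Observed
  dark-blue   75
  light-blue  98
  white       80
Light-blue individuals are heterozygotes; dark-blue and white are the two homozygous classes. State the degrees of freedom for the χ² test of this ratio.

With incomplete dominance, a heterozygote × heterozygote cross gives a 1:2:1 phenotypic ratio.
A goodness-of-fit test with 3 phenotype classes has df = 3 − 1 = 2.

2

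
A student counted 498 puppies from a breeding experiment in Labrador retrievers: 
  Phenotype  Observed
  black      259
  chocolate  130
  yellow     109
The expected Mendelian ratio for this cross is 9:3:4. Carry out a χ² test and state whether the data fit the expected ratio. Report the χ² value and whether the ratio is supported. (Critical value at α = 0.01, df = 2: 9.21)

Expected counts for N = 498 under a 9:3:4 ratio (total parts = 16):
  black: 498 × 9/16 = 280.125
  chocolate: 498 × 3/16 = 93.375
  yellow: 498 × 4/16 = 124.5
χ² = Σ (O − E)² / E
  black: (259 − 280.125)² / 280.125 = 1.5931
  chocolate: (130 − 93.375)² / 93.375 = 14.3656
  yellow: (109 − 124.5)² / 124.5 = 1.9297
χ² = 1.5931 + 14.3656 + 1.9297 = 17.8884 ≈ 17.888
Degrees of freedom = 3 − 1 = 2; critical value at α = 0.01 is 9.21.
Since 17.888 > 9.21, we reject the null hypothesis — the data do not fit the 9:3:4 ratio.

17.888; not consistent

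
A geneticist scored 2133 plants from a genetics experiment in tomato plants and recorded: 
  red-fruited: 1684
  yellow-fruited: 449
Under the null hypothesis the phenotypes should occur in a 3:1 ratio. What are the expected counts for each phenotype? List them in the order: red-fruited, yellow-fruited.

The 3:1 ratio has 4 parts, so with N = 2133 the expected counts are:
  red-fruited: 2133 × 3/4 = 1599.75
  yellow-fruited: 2133 × 1/4 = 533.25

1599.75, 533.25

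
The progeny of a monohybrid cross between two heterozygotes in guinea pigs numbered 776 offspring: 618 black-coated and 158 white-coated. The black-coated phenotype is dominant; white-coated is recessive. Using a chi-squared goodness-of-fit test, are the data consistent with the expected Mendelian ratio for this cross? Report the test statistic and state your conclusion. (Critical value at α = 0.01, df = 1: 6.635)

For a monohybrid cross between heterozygotes with complete dominance, the expected phenotypic ratio is 3:1.
Under the 3:1 hypothesis (Σ ratio = 4, N = 776):
  black-coated: 776 × 3/4 = 582
  white-coated: 776 × 1/4 = 194
χ² = Σ (O − E)² / E
  black-coated: (618 − 582)² / 582 = 2.2268
  white-coated: (158 − 194)² / 194 = 6.6804
χ² = 2.2268 + 6.6804 = 8.9072 ≈ 8.907
Degrees of freedom = 2 − 1 = 1; critical value at α = 0.01 is 6.635.
Since 8.907 > 6.635, we reject the null hypothesis — the data do not fit the 3:1 ratio.

8.907; not consistent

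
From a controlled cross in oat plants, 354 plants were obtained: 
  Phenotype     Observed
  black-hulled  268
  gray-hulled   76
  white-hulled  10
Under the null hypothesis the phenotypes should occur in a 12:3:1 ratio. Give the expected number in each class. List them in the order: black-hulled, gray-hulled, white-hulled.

265.5, 66.375, 22.125

Under the 12:3:1 hypothesis (Σ ratio = 16, N = 354):
  black-hulled: 354 × 12/16 = 265.5
  gray-hulled: 354 × 3/16 = 66.375
  white-hulled: 354 × 1/16 = 22.125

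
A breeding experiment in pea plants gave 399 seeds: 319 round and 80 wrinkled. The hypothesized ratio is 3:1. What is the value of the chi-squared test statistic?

Expected counts for N = 399 under a 3:1 ratio (total parts = 4):
  round: 399 × 3/4 = 299.25
  wrinkled: 399 × 1/4 = 99.75
χ² = Σ (O − E)² / E
  round: (319 − 299.25)² / 299.25 = 1.3035
  wrinkled: (80 − 99.75)² / 99.75 = 3.9104
χ² = 1.3035 + 3.9104 = 5.2139 ≈ 5.214

5.214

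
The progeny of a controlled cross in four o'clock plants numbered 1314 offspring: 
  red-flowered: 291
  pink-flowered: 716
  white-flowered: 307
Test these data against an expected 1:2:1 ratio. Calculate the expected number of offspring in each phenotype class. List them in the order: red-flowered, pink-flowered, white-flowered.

Total ratio parts = 4. Expected numbers out of 1314:
  red-flowered: 1314 × 1/4 = 328.5
  pink-flowered: 1314 × 2/4 = 657
  white-flowered: 1314 × 1/4 = 328.5

328.5, 657, 328.5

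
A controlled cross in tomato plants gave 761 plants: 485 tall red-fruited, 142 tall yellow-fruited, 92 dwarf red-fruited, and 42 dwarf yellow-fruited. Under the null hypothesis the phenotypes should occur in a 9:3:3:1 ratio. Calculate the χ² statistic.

26.233

Expected counts for N = 761 under a 9:3:3:1 ratio (total parts = 16):
  tall red-fruited: 761 × 9/16 = 428.0625
  tall yellow-fruited: 761 × 3/16 = 142.6875
  dwarf red-fruited: 761 × 3/16 = 142.6875
  dwarf yellow-fruited: 761 × 1/16 = 47.5625
χ² = Σ (O − E)² / E
  tall red-fruited: (485 − 428.0625)² / 428.0625 = 7.5734
  tall yellow-fruited: (142 − 142.6875)² / 142.6875 = 0.0033
  dwarf red-fruited: (92 − 142.6875)² / 142.6875 = 18.0059
  dwarf yellow-fruited: (42 − 47.5625)² / 47.5625 = 0.6505
χ² = 7.5734 + 0.0033 + 18.0059 + 0.6505 = 26.2331 ≈ 26.233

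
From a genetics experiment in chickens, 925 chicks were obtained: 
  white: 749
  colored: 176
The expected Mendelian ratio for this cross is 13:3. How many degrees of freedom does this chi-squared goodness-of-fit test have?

1

A goodness-of-fit test with 2 phenotype classes has df = 2 − 1 = 1.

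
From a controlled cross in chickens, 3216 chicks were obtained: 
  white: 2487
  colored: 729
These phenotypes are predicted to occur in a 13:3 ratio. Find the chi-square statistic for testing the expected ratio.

Expected counts for N = 3216 under a 13:3 ratio (total parts = 16):
  white: 3216 × 13/16 = 2613
  colored: 3216 × 3/16 = 603
χ² = Σ (O − E)² / E
  white: (2487 − 2613)² / 2613 = 6.0758
  colored: (729 − 603)² / 603 = 26.3284
χ² = 6.0758 + 26.3284 = 32.4042 ≈ 32.404

32.404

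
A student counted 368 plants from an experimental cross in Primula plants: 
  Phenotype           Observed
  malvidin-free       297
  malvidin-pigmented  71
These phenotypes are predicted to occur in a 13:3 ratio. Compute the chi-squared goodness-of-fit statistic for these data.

The 13:3 ratio has 16 parts, so with N = 368 the expected counts are:
  malvidin-free: 368 × 13/16 = 299
  malvidin-pigmented: 368 × 3/16 = 69
χ² = Σ (O − E)² / E
  malvidin-free: (297 − 299)² / 299 = 0.0134
  malvidin-pigmented: (71 − 69)² / 69 = 0.0580
χ² = 0.0134 + 0.0580 = 0.0714 ≈ 0.071

0.071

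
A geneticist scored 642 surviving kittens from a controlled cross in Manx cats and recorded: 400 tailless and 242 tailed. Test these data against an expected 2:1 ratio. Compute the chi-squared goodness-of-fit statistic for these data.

5.495

Expected counts for N = 642 under a 2:1 ratio (total parts = 3):
  tailless: 642 × 2/3 = 428
  tailed: 642 × 1/3 = 214
χ² = Σ (O − E)² / E
  tailless: (400 − 428)² / 428 = 1.8318
  tailed: (242 − 214)² / 214 = 3.6636
χ² = 1.8318 + 3.6636 = 5.4954 ≈ 5.495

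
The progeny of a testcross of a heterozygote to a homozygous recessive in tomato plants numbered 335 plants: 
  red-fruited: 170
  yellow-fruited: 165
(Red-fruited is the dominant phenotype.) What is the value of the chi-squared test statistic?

A testcross of a heterozygote (Aa × aa) gives a 1:1 phenotypic ratio.
Expected counts for N = 335 under a 1:1 ratio (total parts = 2):
  red-fruited: 335 × 1/2 = 167.5
  yellow-fruited: 335 × 1/2 = 167.5
χ² = Σ (O − E)² / E
  red-fruited: (170 − 167.5)² / 167.5 = 0.0373
  yellow-fruited: (165 − 167.5)² / 167.5 = 0.0373
χ² = 0.0373 + 0.0373 = 0.0746 ≈ 0.075

0.075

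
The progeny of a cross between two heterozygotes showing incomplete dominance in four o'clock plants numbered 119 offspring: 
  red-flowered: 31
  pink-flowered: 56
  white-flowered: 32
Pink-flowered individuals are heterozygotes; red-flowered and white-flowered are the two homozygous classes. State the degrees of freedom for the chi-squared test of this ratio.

2

With incomplete dominance, a heterozygote × heterozygote cross gives a 1:2:1 phenotypic ratio.
A goodness-of-fit test with 3 phenotype classes has df = 3 − 1 = 2.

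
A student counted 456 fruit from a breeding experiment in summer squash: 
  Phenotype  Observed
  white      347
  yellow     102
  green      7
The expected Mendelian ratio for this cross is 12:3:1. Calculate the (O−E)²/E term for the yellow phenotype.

Expected counts for N = 456 under a 12:3:1 ratio (total parts = 16):
  white: 456 × 12/16 = 342
  yellow: 456 × 3/16 = 85.5
  green: 456 × 1/16 = 28.5
Contribution of yellow: (102 − 85.5)² / 85.5 = 3.1842

3.184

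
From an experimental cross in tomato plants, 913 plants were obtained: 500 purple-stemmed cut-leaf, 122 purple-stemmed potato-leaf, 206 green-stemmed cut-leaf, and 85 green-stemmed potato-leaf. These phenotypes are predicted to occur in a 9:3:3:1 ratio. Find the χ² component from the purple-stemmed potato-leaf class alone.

Expected counts for N = 913 under a 9:3:3:1 ratio (total parts = 16):
  purple-stemmed cut-leaf: 913 × 9/16 = 513.5625
  purple-stemmed potato-leaf: 913 × 3/16 = 171.1875
  green-stemmed cut-leaf: 913 × 3/16 = 171.1875
  green-stemmed potato-leaf: 913 × 1/16 = 57.0625
Contribution of purple-stemmed potato-leaf: (122 − 171.1875)² / 171.1875 = 14.1331

14.133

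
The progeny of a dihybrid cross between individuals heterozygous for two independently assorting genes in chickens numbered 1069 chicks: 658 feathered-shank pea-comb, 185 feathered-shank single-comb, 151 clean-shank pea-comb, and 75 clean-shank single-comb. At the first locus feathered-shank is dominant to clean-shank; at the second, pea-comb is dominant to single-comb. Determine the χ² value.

19.730

A dihybrid F₂ with independent assortment and complete dominance at both loci gives a 9:3:3:1 phenotypic ratio.
Under the 9:3:3:1 hypothesis (Σ ratio = 16, N = 1069):
  feathered-shank pea-comb: 1069 × 9/16 = 601.3125
  feathered-shank single-comb: 1069 × 3/16 = 200.4375
  clean-shank pea-comb: 1069 × 3/16 = 200.4375
  clean-shank single-comb: 1069 × 1/16 = 66.8125
χ² = Σ (O − E)² / E
  feathered-shank pea-comb: (658 − 601.3125)² / 601.3125 = 5.3441
  feathered-shank single-comb: (185 − 200.4375)² / 200.4375 = 1.1890
  clean-shank pea-comb: (151 − 200.4375)² / 200.4375 = 12.1937
  clean-shank single-comb: (75 − 66.8125)² / 66.8125 = 1.0033
χ² = 5.3441 + 1.1890 + 12.1937 + 1.0033 = 19.7301 ≈ 19.730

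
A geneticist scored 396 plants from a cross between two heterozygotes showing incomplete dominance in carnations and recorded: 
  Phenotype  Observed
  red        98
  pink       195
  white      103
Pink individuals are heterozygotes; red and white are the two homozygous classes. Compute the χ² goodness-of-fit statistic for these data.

0.217

With incomplete dominance, a heterozygote × heterozygote cross gives a 1:2:1 phenotypic ratio.
The 1:2:1 ratio has 4 parts, so with N = 396 the expected counts are:
  red: 396 × 1/4 = 99
  pink: 396 × 2/4 = 198
  white: 396 × 1/4 = 99
χ² = Σ (O − E)² / E
  red: (98 − 99)² / 99 = 0.0101
  pink: (195 − 198)² / 198 = 0.0455
  white: (103 − 99)² / 99 = 0.1616
χ² = 0.0101 + 0.0455 + 0.1616 = 0.2172 ≈ 0.217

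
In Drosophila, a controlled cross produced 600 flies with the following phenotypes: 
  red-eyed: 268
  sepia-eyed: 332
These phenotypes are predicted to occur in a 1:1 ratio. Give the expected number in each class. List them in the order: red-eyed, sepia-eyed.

The 1:1 ratio has 2 parts, so with N = 600 the expected counts are:
  red-eyed: 600 × 1/2 = 300
  sepia-eyed: 600 × 1/2 = 300

300, 300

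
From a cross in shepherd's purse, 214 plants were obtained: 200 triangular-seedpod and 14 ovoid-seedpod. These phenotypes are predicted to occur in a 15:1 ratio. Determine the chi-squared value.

0.031

The 15:1 ratio has 16 parts, so with N = 214 the expected counts are:
  triangular-seedpod: 214 × 15/16 = 200.625
  ovoid-seedpod: 214 × 1/16 = 13.375
χ² = Σ (O − E)² / E
  triangular-seedpod: (200 − 200.625)² / 200.625 = 0.0019
  ovoid-seedpod: (14 − 13.375)² / 13.375 = 0.0292
χ² = 0.0019 + 0.0292 = 0.0311 ≈ 0.031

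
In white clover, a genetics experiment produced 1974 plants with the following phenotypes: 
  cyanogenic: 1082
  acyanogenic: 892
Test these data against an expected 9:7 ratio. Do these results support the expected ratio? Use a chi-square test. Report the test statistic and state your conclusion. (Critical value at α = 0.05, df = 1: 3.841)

1.657; consistent

Under the 9:7 hypothesis (Σ ratio = 16, N = 1974):
  cyanogenic: 1974 × 9/16 = 1110.375
  acyanogenic: 1974 × 7/16 = 863.625
χ² = Σ (O − E)² / E
  cyanogenic: (1082 − 1110.375)² / 1110.375 = 0.7251
  acyanogenic: (892 − 863.625)² / 863.625 = 0.9323
χ² = 0.7251 + 0.9323 = 1.6574 ≈ 1.657
Degrees of freedom = 2 − 1 = 1; critical value at α = 0.05 is 3.841.
Since 1.657 < 3.841, we fail to reject the null hypothesis — the data are consistent with the 9:7 ratio.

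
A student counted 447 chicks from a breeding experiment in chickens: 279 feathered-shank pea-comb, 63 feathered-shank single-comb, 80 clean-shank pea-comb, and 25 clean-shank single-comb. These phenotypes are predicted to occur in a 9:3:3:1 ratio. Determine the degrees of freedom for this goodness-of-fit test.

A goodness-of-fit test with 4 phenotype classes has df = 4 − 1 = 3.

3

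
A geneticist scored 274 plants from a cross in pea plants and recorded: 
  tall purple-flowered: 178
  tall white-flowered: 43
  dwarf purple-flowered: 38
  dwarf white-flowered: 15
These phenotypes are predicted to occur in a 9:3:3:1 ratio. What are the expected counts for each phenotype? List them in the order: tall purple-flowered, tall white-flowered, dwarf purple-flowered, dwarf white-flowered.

Under the 9:3:3:1 hypothesis (Σ ratio = 16, N = 274):
  tall purple-flowered: 274 × 9/16 = 154.125
  tall white-flowered: 274 × 3/16 = 51.375
  dwarf purple-flowered: 274 × 3/16 = 51.375
  dwarf white-flowered: 274 × 1/16 = 17.125

154.125, 51.375, 51.375, 17.125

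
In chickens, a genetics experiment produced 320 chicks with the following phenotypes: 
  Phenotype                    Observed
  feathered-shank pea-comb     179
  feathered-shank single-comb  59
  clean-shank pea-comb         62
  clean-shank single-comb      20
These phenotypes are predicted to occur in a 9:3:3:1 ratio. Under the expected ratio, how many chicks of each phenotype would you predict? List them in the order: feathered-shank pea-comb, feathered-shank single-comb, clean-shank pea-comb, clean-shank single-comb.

180, 60, 60, 20

Expected counts for N = 320 under a 9:3:3:1 ratio (total parts = 16):
  feathered-shank pea-comb: 320 × 9/16 = 180
  feathered-shank single-comb: 320 × 3/16 = 60
  clean-shank pea-comb: 320 × 3/16 = 60
  clean-shank single-comb: 320 × 1/16 = 20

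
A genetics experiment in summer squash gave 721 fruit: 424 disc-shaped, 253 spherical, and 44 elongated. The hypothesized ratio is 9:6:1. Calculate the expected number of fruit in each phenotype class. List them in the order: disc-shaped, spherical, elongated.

405.5625, 270.375, 45.0625

The 9:6:1 ratio has 16 parts, so with N = 721 the expected counts are:
  disc-shaped: 721 × 9/16 = 405.5625
  spherical: 721 × 6/16 = 270.375
  elongated: 721 × 1/16 = 45.0625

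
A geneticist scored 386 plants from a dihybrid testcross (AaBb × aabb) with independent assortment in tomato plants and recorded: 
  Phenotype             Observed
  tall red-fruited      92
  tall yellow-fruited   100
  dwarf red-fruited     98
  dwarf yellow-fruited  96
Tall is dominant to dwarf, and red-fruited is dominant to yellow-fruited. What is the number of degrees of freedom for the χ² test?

A dihybrid testcross with independent assortment gives a 1:1:1:1 ratio.
A goodness-of-fit test with 4 phenotype classes has df = 4 − 1 = 3.

3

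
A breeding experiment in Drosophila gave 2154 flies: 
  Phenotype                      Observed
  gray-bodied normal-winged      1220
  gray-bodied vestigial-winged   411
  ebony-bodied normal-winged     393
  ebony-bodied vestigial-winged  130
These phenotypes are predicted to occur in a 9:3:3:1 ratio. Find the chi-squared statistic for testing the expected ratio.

Expected counts for N = 2154 under a 9:3:3:1 ratio (total parts = 16):
  gray-bodied normal-winged: 2154 × 9/16 = 1211.625
  gray-bodied vestigial-winged: 2154 × 3/16 = 403.875
  ebony-bodied normal-winged: 2154 × 3/16 = 403.875
  ebony-bodied vestigial-winged: 2154 × 1/16 = 134.625
χ² = Σ (O − E)² / E
  gray-bodied normal-winged: (1220 − 1211.625)² / 1211.625 = 0.0579
  gray-bodied vestigial-winged: (411 − 403.875)² / 403.875 = 0.1257
  ebony-bodied normal-winged: (393 − 403.875)² / 403.875 = 0.2928
  ebony-bodied vestigial-winged: (130 − 134.625)² / 134.625 = 0.1589
χ² = 0.0579 + 0.1257 + 0.2928 + 0.1589 = 0.6353 ≈ 0.635

0.635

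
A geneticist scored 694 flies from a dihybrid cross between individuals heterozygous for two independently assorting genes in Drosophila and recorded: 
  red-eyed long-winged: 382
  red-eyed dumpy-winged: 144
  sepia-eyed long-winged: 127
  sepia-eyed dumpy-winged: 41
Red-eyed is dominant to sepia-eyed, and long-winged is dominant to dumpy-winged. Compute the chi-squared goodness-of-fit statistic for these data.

A dihybrid F₂ with independent assortment and complete dominance at both loci gives a 9:3:3:1 phenotypic ratio.
The 9:3:3:1 ratio has 16 parts, so with N = 694 the expected counts are:
  red-eyed long-winged: 694 × 9/16 = 390.375
  red-eyed dumpy-winged: 694 × 3/16 = 130.125
  sepia-eyed long-winged: 694 × 3/16 = 130.125
  sepia-eyed dumpy-winged: 694 × 1/16 = 43.375
χ² = Σ (O − E)² / E
  red-eyed long-winged: (382 − 390.375)² / 390.375 = 0.1797
  red-eyed dumpy-winged: (144 − 130.125)² / 130.125 = 1.4795
  sepia-eyed long-winged: (127 − 130.125)² / 130.125 = 0.0750
  sepia-eyed dumpy-winged: (41 − 43.375)² / 43.375 = 0.1300
χ² = 0.1797 + 1.4795 + 0.0750 + 0.1300 = 1.8642 ≈ 1.864

1.864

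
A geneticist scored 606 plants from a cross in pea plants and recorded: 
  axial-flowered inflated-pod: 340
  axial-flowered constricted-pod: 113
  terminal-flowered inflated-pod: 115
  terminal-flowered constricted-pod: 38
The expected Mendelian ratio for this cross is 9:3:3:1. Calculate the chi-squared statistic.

Total ratio parts = 16. Expected numbers out of 606:
  axial-flowered inflated-pod: 606 × 9/16 = 340.875
  axial-flowered constricted-pod: 606 × 3/16 = 113.625
  terminal-flowered inflated-pod: 606 × 3/16 = 113.625
  terminal-flowered constricted-pod: 606 × 1/16 = 37.875
χ² = Σ (O − E)² / E
  axial-flowered inflated-pod: (340 − 340.875)² / 340.875 = 0.0022
  axial-flowered constricted-pod: (113 − 113.625)² / 113.625 = 0.0034
  terminal-flowered inflated-pod: (115 − 113.625)² / 113.625 = 0.0166
  terminal-flowered constricted-pod: (38 − 37.875)² / 37.875 = 0.0004
χ² = 0.0022 + 0.0034 + 0.0166 + 0.0004 = 0.0226 ≈ 0.023

0.023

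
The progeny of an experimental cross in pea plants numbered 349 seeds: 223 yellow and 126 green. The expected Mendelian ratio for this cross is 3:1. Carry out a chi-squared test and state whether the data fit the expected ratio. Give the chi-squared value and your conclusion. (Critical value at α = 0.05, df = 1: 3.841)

22.947; not consistent

Under the 3:1 hypothesis (Σ ratio = 4, N = 349):
  yellow: 349 × 3/4 = 261.75
  green: 349 × 1/4 = 87.25
χ² = Σ (O − E)² / E
  yellow: (223 − 261.75)² / 261.75 = 5.7366
  green: (126 − 87.25)² / 87.25 = 17.2099
χ² = 5.7366 + 17.2099 = 22.9465 ≈ 22.947
Degrees of freedom = 2 − 1 = 1; critical value at α = 0.05 is 3.841.
Since 22.947 > 3.841, we reject the null hypothesis — the data do not fit the 3:1 ratio.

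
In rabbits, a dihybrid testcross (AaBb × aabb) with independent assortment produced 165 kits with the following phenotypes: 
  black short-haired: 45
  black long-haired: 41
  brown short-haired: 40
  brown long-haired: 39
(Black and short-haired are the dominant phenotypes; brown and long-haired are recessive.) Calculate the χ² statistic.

A dihybrid testcross with independent assortment gives a 1:1:1:1 ratio.
Total ratio parts = 4. Expected numbers out of 165:
  black short-haired: 165 × 1/4 = 41.25
  black long-haired: 165 × 1/4 = 41.25
  brown short-haired: 165 × 1/4 = 41.25
  brown long-haired: 165 × 1/4 = 41.25
χ² = Σ (O − E)² / E
  black short-haired: (45 − 41.25)² / 41.25 = 0.3409
  black long-haired: (41 − 41.25)² / 41.25 = 0.0015
  brown short-haired: (40 − 41.25)² / 41.25 = 0.0379
  brown long-haired: (39 − 41.25)² / 41.25 = 0.1227
χ² = 0.3409 + 0.0015 + 0.0379 + 0.1227 = 0.503

0.503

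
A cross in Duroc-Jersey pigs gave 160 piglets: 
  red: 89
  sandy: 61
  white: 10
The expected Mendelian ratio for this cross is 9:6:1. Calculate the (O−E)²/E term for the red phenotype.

Expected counts for N = 160 under a 9:6:1 ratio (total parts = 16):
  red: 160 × 9/16 = 90
  sandy: 160 × 6/16 = 60
  white: 160 × 1/16 = 10
Contribution of red: (89 − 90)² / 90 = 0.0111

0.011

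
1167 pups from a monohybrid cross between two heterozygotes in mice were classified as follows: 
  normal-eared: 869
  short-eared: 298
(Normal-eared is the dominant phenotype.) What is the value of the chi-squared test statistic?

0.179

For a monohybrid cross between heterozygotes with complete dominance, the expected phenotypic ratio is 3:1.
Total ratio parts = 4. Expected numbers out of 1167:
  normal-eared: 1167 × 3/4 = 875.25
  short-eared: 1167 × 1/4 = 291.75
χ² = Σ (O − E)² / E
  normal-eared: (869 − 875.25)² / 875.25 = 0.0446
  short-eared: (298 − 291.75)² / 291.75 = 0.1339
χ² = 0.0446 + 0.1339 = 0.1785 ≈ 0.179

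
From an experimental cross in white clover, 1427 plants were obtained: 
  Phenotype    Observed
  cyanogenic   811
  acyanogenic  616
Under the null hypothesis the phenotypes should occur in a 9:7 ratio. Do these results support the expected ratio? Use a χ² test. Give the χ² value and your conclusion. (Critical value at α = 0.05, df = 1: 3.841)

The 9:7 ratio has 16 parts, so with N = 1427 the expected counts are:
  cyanogenic: 1427 × 9/16 = 802.6875
  acyanogenic: 1427 × 7/16 = 624.3125
χ² = Σ (O − E)² / E
  cyanogenic: (811 − 802.6875)² / 802.6875 = 0.0861
  acyanogenic: (616 − 624.3125)² / 624.3125 = 0.1107
χ² = 0.0861 + 0.1107 = 0.1968 ≈ 0.197
Degrees of freedom = 2 − 1 = 1; critical value at α = 0.05 is 3.841.
Since 0.197 < 3.841, we fail to reject the null hypothesis — the data are consistent with the 9:7 ratio.

0.197; consistent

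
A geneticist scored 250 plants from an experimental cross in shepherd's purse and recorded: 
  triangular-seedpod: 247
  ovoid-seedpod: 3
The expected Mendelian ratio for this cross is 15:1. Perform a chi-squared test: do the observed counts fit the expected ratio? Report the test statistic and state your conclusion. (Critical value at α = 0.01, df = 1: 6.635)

Expected counts for N = 250 under a 15:1 ratio (total parts = 16):
  triangular-seedpod: 250 × 15/16 = 234.375
  ovoid-seedpod: 250 × 1/16 = 15.625
χ² = Σ (O − E)² / E
  triangular-seedpod: (247 − 234.375)² / 234.375 = 0.6801
  ovoid-seedpod: (3 − 15.625)² / 15.625 = 10.2010
χ² = 0.6801 + 10.2010 = 10.8811 ≈ 10.881
Degrees of freedom = 2 − 1 = 1; critical value at α = 0.01 is 6.635.
Since 10.881 > 6.635, we reject the null hypothesis — the data do not fit the 15:1 ratio.

10.881; not consistent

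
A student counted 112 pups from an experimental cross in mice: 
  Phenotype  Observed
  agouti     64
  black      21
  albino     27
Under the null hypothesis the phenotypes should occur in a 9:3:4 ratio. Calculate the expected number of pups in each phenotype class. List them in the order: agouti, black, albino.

63, 21, 28

Under the 9:3:4 hypothesis (Σ ratio = 16, N = 112):
  agouti: 112 × 9/16 = 63
  black: 112 × 3/16 = 21
  albino: 112 × 4/16 = 28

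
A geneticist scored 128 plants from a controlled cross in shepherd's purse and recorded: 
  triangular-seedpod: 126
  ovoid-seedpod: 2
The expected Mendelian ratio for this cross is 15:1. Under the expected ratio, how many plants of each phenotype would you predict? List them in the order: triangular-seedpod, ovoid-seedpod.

The 15:1 ratio has 16 parts, so with N = 128 the expected counts are:
  triangular-seedpod: 128 × 15/16 = 120
  ovoid-seedpod: 128 × 1/16 = 8

120, 8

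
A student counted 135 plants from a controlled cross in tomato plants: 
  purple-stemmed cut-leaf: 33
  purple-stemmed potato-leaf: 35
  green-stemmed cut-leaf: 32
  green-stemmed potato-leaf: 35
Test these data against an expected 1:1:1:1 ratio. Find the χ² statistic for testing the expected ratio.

The 1:1:1:1 ratio has 4 parts, so with N = 135 the expected counts are:
  purple-stemmed cut-leaf: 135 × 1/4 = 33.75
  purple-stemmed potato-leaf: 135 × 1/4 = 33.75
  green-stemmed cut-leaf: 135 × 1/4 = 33.75
  green-stemmed potato-leaf: 135 × 1/4 = 33.75
χ² = Σ (O − E)² / E
  purple-stemmed cut-leaf: (33 − 33.75)² / 33.75 = 0.0167
  purple-stemmed potato-leaf: (35 − 33.75)² / 33.75 = 0.0463
  green-stemmed cut-leaf: (32 − 33.75)² / 33.75 = 0.0907
  green-stemmed potato-leaf: (35 − 33.75)² / 33.75 = 0.0463
χ² = 0.0167 + 0.0463 + 0.0907 + 0.0463 = 0.200

0.200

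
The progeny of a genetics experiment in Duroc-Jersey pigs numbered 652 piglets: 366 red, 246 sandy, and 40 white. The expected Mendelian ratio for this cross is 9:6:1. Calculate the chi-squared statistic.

0.025

Total ratio parts = 16. Expected numbers out of 652:
  red: 652 × 9/16 = 366.75
  sandy: 652 × 6/16 = 244.5
  white: 652 × 1/16 = 40.75
χ² = Σ (O − E)² / E
  red: (366 − 366.75)² / 366.75 = 0.0015
  sandy: (246 − 244.5)² / 244.5 = 0.0092
  white: (40 − 40.75)² / 40.75 = 0.0138
χ² = 0.0015 + 0.0092 + 0.0138 = 0.0245 ≈ 0.025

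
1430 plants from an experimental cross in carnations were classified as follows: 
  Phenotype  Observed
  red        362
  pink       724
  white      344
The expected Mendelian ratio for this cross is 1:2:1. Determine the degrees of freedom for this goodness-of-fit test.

2

A goodness-of-fit test with 3 phenotype classes has df = 3 − 1 = 2.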